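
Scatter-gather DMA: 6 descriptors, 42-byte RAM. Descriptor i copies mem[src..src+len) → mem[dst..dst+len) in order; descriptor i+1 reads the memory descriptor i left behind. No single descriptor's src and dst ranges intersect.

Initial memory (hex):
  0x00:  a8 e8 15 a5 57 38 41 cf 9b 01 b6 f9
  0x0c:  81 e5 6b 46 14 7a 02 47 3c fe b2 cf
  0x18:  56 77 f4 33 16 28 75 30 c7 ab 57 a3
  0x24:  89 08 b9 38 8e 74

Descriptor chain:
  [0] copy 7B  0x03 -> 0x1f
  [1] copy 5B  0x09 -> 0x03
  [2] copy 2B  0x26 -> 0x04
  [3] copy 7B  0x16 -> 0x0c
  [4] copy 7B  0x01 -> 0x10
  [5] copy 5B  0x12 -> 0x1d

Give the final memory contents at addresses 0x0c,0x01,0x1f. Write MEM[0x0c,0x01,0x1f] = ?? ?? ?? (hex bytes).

MEM[0x0c,0x01,0x1f] = b2 e8 38

#0 dst[0x1f+7] := {0xa5,0x57,0x38,0x41,0xcf,0x9b,0x01}
#1 dst[0x03+5] := {0x01,0xb6,0xf9,0x81,0xe5}
#2 dst[0x04+2] := {0xb9,0x38}
#3 dst[0x0c+7] := {0xb2,0xcf,0x56,0x77,0xf4,0x33,0x16}
#4 dst[0x10+7] := {0xe8,0x15,0x01,0xb9,0x38,0x81,0xe5}
#5 dst[0x1d+5] := {0x01,0xb9,0x38,0x81,0xe5}
query mem[0x0c]=0xb2, mem[0x01]=0xe8, mem[0x1f]=0x38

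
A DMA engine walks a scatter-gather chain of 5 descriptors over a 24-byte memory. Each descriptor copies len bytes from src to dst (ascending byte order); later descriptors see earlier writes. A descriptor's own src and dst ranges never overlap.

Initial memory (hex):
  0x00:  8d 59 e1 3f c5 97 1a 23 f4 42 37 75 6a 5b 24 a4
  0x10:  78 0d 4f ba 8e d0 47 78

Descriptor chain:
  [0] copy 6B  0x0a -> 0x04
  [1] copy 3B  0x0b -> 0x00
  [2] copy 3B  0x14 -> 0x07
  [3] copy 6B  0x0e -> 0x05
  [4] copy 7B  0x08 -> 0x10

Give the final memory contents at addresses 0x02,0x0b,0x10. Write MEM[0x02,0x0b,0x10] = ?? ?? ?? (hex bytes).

MEM[0x02,0x0b,0x10] = 5b 75 0d

[0] 0x0a->0x04 len=6 : 37 75 6a 5b 24 a4
[1] 0x0b->0x00 len=3 : 75 6a 5b
[2] 0x14->0x07 len=3 : 8e d0 47
[3] 0x0e->0x05 len=6 : 24 a4 78 0d 4f ba
[4] 0x08->0x10 len=7 : 0d 4f ba 75 6a 5b 24
query mem[0x02]=0x5b, mem[0x0b]=0x75, mem[0x10]=0x0d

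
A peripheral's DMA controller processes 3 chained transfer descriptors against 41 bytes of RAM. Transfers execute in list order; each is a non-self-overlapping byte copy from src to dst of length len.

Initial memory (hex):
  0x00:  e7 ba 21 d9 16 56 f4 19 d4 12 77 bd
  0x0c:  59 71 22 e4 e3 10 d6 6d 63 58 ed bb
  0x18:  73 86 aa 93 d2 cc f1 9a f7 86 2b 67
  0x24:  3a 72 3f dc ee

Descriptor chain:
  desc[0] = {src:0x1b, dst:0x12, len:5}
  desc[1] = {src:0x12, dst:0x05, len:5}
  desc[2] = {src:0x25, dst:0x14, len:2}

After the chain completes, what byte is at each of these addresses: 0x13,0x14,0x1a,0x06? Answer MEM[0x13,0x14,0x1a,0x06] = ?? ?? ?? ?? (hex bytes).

#0 dst[0x12+5] := {0x93,0xd2,0xcc,0xf1,0x9a}
#1 dst[0x05+5] := {0x93,0xd2,0xcc,0xf1,0x9a}
#2 dst[0x14+2] := {0x72,0x3f}
query mem[0x13]=0xd2, mem[0x14]=0x72, mem[0x1a]=0xaa, mem[0x06]=0xd2

MEM[0x13,0x14,0x1a,0x06] = d2 72 aa d2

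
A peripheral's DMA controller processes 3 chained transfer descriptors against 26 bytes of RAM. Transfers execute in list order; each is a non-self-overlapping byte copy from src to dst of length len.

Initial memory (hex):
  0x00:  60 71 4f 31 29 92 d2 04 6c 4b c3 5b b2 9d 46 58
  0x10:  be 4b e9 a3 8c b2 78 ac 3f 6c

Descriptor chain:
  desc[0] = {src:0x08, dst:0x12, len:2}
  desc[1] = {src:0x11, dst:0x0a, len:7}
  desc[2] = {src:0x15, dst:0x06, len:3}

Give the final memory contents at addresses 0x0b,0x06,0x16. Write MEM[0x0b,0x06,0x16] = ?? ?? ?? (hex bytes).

  after D0: wrote 2B at 0x12 = 6c4b
  after D1: wrote 7B at 0x0a = 4b6c4b8cb278ac
  after D2: wrote 3B at 0x06 = b278ac
query mem[0x0b]=0x6c, mem[0x06]=0xb2, mem[0x16]=0x78

MEM[0x0b,0x06,0x16] = 6c b2 78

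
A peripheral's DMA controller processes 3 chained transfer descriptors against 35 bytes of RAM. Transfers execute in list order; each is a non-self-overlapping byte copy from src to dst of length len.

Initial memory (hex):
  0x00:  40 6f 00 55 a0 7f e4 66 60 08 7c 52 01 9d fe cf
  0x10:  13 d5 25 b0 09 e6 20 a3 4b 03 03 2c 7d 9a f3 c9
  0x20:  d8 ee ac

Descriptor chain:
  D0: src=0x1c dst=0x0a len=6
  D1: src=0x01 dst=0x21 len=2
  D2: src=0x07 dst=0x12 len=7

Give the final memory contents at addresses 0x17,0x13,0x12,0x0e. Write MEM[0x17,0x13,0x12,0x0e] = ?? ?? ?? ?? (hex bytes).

#0 dst[0x0a+6] := {0x7d,0x9a,0xf3,0xc9,0xd8,0xee}
#1 dst[0x21+2] := {0x6f,0x00}
#2 dst[0x12+7] := {0x66,0x60,0x08,0x7d,0x9a,0xf3,0xc9}
query mem[0x17]=0xf3, mem[0x13]=0x60, mem[0x12]=0x66, mem[0x0e]=0xd8

MEM[0x17,0x13,0x12,0x0e] = f3 60 66 d8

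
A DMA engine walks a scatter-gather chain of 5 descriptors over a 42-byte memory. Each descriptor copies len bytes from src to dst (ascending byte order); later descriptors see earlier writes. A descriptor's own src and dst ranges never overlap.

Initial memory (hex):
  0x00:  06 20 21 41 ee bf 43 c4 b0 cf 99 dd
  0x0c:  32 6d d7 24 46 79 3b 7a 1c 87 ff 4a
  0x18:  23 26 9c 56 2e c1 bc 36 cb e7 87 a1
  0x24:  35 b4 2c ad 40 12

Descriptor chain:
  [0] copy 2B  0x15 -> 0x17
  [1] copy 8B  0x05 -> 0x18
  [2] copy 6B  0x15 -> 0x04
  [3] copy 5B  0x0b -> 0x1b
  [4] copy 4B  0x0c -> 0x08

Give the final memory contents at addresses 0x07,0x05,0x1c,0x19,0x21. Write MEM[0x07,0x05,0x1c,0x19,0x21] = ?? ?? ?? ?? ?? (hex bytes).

MEM[0x07,0x05,0x1c,0x19,0x21] = bf ff 32 43 e7

  after D0: wrote 2B at 0x17 = 87ff
  after D1: wrote 8B at 0x18 = bf43c4b0cf99dd32
  after D2: wrote 6B at 0x04 = 87ff87bf43c4
  after D3: wrote 5B at 0x1b = dd326dd724
  after D4: wrote 4B at 0x08 = 326dd724
query mem[0x07]=0xbf, mem[0x05]=0xff, mem[0x1c]=0x32, mem[0x19]=0x43, mem[0x21]=0xe7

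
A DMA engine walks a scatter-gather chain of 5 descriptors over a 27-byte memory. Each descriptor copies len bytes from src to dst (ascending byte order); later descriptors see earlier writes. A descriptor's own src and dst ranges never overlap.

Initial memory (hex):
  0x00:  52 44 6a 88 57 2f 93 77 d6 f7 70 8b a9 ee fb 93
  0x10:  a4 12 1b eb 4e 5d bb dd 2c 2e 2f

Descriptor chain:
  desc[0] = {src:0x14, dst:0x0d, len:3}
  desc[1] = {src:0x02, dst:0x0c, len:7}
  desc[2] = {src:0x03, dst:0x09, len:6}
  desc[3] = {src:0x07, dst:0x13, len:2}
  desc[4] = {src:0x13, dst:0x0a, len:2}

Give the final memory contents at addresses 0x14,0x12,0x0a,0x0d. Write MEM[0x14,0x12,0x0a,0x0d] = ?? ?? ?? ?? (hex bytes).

D0: mem[0x0d..0x0f] <- [4e 5d bb]
D1: mem[0x0c..0x12] <- [6a 88 57 2f 93 77 d6]
D2: mem[0x09..0x0e] <- [88 57 2f 93 77 d6]
D3: mem[0x13..0x14] <- [77 d6]
D4: mem[0x0a..0x0b] <- [77 d6]
query mem[0x14]=0xd6, mem[0x12]=0xd6, mem[0x0a]=0x77, mem[0x0d]=0x77

MEM[0x14,0x12,0x0a,0x0d] = d6 d6 77 77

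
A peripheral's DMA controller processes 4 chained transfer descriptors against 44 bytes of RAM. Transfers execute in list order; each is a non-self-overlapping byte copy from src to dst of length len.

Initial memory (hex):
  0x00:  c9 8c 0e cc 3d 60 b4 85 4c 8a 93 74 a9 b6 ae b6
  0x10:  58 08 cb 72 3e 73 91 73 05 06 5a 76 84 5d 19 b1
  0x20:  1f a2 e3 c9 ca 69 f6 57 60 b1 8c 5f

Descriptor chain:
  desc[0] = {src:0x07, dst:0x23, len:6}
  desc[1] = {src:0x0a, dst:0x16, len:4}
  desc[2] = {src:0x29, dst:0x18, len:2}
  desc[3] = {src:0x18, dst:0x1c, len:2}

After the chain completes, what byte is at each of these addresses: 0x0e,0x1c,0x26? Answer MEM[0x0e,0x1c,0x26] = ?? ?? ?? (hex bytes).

MEM[0x0e,0x1c,0x26] = ae b1 93

[0] 0x07->0x23 len=6 : 85 4c 8a 93 74 a9
[1] 0x0a->0x16 len=4 : 93 74 a9 b6
[2] 0x29->0x18 len=2 : b1 8c
[3] 0x18->0x1c len=2 : b1 8c
query mem[0x0e]=0xae, mem[0x1c]=0xb1, mem[0x26]=0x93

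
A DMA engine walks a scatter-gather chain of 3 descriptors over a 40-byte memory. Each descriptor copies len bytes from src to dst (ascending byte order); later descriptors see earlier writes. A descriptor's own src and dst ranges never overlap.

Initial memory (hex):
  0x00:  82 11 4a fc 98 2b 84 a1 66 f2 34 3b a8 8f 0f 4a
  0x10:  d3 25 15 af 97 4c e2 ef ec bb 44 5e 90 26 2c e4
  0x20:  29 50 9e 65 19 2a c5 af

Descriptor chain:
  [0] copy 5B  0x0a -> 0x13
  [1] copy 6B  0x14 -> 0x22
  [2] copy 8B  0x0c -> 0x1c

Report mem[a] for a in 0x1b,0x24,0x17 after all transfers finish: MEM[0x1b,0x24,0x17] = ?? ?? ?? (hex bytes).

MEM[0x1b,0x24,0x17] = 5e 8f 0f

  after D0: wrote 5B at 0x13 = 343ba88f0f
  after D1: wrote 6B at 0x22 = 3ba88f0fecbb
  after D2: wrote 8B at 0x1c = a88f0f4ad3251534
query mem[0x1b]=0x5e, mem[0x24]=0x8f, mem[0x17]=0x0f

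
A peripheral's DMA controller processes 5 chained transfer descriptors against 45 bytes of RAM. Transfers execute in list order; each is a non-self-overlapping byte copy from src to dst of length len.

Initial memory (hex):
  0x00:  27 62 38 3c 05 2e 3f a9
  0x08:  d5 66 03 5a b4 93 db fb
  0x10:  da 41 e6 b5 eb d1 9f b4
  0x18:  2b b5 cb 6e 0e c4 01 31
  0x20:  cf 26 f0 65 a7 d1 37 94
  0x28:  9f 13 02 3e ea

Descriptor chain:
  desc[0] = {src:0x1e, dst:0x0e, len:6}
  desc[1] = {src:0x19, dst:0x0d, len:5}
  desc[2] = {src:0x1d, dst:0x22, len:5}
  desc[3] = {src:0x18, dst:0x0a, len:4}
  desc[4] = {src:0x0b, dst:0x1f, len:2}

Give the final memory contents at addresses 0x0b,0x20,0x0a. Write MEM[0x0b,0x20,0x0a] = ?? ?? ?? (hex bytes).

MEM[0x0b,0x20,0x0a] = b5 cb 2b

#0 dst[0x0e+6] := {0x01,0x31,0xcf,0x26,0xf0,0x65}
#1 dst[0x0d+5] := {0xb5,0xcb,0x6e,0x0e,0xc4}
#2 dst[0x22+5] := {0xc4,0x01,0x31,0xcf,0x26}
#3 dst[0x0a+4] := {0x2b,0xb5,0xcb,0x6e}
#4 dst[0x1f+2] := {0xb5,0xcb}
query mem[0x0b]=0xb5, mem[0x20]=0xcb, mem[0x0a]=0x2b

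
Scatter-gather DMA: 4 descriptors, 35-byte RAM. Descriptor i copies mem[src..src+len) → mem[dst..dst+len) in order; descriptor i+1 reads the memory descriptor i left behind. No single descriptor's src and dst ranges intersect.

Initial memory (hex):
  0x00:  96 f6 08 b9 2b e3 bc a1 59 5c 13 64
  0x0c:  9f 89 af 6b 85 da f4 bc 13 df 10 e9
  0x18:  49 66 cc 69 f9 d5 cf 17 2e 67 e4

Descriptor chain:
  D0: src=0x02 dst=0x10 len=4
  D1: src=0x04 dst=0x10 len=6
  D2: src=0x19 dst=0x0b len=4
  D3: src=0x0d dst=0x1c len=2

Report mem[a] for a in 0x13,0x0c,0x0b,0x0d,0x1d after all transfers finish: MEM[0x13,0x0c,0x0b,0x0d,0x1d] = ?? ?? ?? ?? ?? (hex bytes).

[0] 0x02->0x10 len=4 : 08 b9 2b e3
[1] 0x04->0x10 len=6 : 2b e3 bc a1 59 5c
[2] 0x19->0x0b len=4 : 66 cc 69 f9
[3] 0x0d->0x1c len=2 : 69 f9
query mem[0x13]=0xa1, mem[0x0c]=0xcc, mem[0x0b]=0x66, mem[0x0d]=0x69, mem[0x1d]=0xf9

MEM[0x13,0x0c,0x0b,0x0d,0x1d] = a1 cc 66 69 f9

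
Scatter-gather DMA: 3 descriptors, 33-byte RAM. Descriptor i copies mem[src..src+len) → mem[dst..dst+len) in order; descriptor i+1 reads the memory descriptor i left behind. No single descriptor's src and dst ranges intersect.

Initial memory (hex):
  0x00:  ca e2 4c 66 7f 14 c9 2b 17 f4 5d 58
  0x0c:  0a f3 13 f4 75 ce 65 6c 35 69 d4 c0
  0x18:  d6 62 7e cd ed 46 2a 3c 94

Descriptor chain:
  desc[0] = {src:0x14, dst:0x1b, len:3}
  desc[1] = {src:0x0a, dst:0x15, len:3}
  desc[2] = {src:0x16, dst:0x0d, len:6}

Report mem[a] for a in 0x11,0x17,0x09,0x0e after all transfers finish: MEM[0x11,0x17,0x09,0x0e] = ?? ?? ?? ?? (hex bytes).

D0: mem[0x1b..0x1d] <- [35 69 d4]
D1: mem[0x15..0x17] <- [5d 58 0a]
D2: mem[0x0d..0x12] <- [58 0a d6 62 7e 35]
query mem[0x11]=0x7e, mem[0x17]=0x0a, mem[0x09]=0xf4, mem[0x0e]=0x0a

MEM[0x11,0x17,0x09,0x0e] = 7e 0a f4 0a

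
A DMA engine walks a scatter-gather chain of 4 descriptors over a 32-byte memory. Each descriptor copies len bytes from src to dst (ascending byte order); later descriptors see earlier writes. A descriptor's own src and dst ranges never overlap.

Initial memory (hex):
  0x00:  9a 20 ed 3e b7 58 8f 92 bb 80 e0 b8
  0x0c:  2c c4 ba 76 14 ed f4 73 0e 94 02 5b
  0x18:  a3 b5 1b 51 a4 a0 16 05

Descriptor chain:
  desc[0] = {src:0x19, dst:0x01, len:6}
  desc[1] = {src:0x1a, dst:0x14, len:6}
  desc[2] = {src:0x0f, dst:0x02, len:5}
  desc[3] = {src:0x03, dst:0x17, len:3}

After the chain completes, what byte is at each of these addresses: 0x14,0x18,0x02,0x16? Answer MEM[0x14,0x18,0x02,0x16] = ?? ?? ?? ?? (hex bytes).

MEM[0x14,0x18,0x02,0x16] = 1b ed 76 a4

[0] 0x19->0x01 len=6 : b5 1b 51 a4 a0 16
[1] 0x1a->0x14 len=6 : 1b 51 a4 a0 16 05
[2] 0x0f->0x02 len=5 : 76 14 ed f4 73
[3] 0x03->0x17 len=3 : 14 ed f4
query mem[0x14]=0x1b, mem[0x18]=0xed, mem[0x02]=0x76, mem[0x16]=0xa4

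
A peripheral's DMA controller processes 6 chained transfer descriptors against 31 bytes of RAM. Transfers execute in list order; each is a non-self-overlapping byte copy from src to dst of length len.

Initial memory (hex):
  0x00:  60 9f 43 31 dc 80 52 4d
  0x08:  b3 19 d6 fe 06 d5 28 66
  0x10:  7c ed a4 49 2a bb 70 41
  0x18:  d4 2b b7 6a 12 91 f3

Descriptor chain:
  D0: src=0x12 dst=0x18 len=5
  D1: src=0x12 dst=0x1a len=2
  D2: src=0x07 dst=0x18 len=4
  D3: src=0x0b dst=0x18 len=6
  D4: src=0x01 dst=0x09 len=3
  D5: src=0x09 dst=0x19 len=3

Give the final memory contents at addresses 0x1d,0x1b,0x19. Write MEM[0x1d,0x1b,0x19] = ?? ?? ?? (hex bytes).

MEM[0x1d,0x1b,0x19] = 7c 31 9f

  after D0: wrote 5B at 0x18 = a4492abb70
  after D1: wrote 2B at 0x1a = a449
  after D2: wrote 4B at 0x18 = 4db319d6
  after D3: wrote 6B at 0x18 = fe06d528667c
  after D4: wrote 3B at 0x09 = 9f4331
  after D5: wrote 3B at 0x19 = 9f4331
query mem[0x1d]=0x7c, mem[0x1b]=0x31, mem[0x19]=0x9f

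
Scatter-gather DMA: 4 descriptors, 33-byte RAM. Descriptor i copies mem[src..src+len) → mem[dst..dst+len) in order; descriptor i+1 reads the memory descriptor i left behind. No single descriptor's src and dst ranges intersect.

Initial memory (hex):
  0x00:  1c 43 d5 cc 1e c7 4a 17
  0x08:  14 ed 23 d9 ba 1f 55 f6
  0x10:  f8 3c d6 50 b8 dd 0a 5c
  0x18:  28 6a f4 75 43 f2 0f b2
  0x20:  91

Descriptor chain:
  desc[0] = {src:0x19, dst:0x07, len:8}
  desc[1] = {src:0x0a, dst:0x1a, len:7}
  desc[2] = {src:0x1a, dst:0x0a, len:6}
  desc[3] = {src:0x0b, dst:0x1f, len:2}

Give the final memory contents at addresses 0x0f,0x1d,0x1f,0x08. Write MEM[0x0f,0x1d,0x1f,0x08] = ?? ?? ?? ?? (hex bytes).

MEM[0x0f,0x1d,0x1f,0x08] = f6 b2 f2 f4

[0] 0x19->0x07 len=8 : 6a f4 75 43 f2 0f b2 91
[1] 0x0a->0x1a len=7 : 43 f2 0f b2 91 f6 f8
[2] 0x1a->0x0a len=6 : 43 f2 0f b2 91 f6
[3] 0x0b->0x1f len=2 : f2 0f
query mem[0x0f]=0xf6, mem[0x1d]=0xb2, mem[0x1f]=0xf2, mem[0x08]=0xf4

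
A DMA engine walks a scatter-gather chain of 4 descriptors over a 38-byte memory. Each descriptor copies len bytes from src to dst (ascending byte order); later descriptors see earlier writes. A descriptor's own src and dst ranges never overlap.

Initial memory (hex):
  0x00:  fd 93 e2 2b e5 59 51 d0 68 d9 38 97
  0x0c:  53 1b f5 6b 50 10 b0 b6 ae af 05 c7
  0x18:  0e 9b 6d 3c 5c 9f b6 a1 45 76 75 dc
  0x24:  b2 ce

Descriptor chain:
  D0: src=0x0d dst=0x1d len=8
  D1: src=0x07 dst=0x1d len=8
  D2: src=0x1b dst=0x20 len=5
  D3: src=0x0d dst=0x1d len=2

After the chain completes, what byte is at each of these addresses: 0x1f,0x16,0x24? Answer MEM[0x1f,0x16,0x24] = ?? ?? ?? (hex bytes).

MEM[0x1f,0x16,0x24] = d9 05 d9

[0] 0x0d->0x1d len=8 : 1b f5 6b 50 10 b0 b6 ae
[1] 0x07->0x1d len=8 : d0 68 d9 38 97 53 1b f5
[2] 0x1b->0x20 len=5 : 3c 5c d0 68 d9
[3] 0x0d->0x1d len=2 : 1b f5
query mem[0x1f]=0xd9, mem[0x16]=0x05, mem[0x24]=0xd9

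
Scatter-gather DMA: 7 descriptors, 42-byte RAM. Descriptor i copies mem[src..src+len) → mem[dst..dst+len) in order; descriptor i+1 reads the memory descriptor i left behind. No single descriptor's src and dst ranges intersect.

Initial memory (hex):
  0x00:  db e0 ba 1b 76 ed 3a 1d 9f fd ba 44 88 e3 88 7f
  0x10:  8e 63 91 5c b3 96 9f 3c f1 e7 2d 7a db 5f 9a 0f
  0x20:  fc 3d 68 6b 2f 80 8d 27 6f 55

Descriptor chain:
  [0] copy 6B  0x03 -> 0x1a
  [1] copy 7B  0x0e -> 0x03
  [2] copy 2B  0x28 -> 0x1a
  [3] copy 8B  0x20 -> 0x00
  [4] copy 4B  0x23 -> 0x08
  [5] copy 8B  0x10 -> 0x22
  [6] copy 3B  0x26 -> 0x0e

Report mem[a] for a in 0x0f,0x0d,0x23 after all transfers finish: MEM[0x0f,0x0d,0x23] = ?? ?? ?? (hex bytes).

MEM[0x0f,0x0d,0x23] = 96 e3 63

#0 dst[0x1a+6] := {0x1b,0x76,0xed,0x3a,0x1d,0x9f}
#1 dst[0x03+7] := {0x88,0x7f,0x8e,0x63,0x91,0x5c,0xb3}
#2 dst[0x1a+2] := {0x6f,0x55}
#3 dst[0x00+8] := {0xfc,0x3d,0x68,0x6b,0x2f,0x80,0x8d,0x27}
#4 dst[0x08+4] := {0x6b,0x2f,0x80,0x8d}
#5 dst[0x22+8] := {0x8e,0x63,0x91,0x5c,0xb3,0x96,0x9f,0x3c}
#6 dst[0x0e+3] := {0xb3,0x96,0x9f}
query mem[0x0f]=0x96, mem[0x0d]=0xe3, mem[0x23]=0x63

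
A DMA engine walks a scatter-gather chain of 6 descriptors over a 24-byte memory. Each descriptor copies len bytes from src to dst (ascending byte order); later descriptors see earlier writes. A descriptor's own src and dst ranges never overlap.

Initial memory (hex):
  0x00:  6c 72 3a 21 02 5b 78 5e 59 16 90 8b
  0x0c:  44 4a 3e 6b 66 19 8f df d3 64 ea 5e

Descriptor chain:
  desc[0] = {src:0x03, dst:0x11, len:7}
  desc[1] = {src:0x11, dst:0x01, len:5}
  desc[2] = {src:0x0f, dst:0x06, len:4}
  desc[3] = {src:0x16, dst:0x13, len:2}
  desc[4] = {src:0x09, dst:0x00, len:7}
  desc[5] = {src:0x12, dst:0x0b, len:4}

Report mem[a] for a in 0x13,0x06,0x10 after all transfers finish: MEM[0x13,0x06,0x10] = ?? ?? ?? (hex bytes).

MEM[0x13,0x06,0x10] = 59 6b 66

  after D0: wrote 7B at 0x11 = 21025b785e5916
  after D1: wrote 5B at 0x01 = 21025b785e
  after D2: wrote 4B at 0x06 = 6b662102
  after D3: wrote 2B at 0x13 = 5916
  after D4: wrote 7B at 0x00 = 02908b444a3e6b
  after D5: wrote 4B at 0x0b = 0259165e
query mem[0x13]=0x59, mem[0x06]=0x6b, mem[0x10]=0x66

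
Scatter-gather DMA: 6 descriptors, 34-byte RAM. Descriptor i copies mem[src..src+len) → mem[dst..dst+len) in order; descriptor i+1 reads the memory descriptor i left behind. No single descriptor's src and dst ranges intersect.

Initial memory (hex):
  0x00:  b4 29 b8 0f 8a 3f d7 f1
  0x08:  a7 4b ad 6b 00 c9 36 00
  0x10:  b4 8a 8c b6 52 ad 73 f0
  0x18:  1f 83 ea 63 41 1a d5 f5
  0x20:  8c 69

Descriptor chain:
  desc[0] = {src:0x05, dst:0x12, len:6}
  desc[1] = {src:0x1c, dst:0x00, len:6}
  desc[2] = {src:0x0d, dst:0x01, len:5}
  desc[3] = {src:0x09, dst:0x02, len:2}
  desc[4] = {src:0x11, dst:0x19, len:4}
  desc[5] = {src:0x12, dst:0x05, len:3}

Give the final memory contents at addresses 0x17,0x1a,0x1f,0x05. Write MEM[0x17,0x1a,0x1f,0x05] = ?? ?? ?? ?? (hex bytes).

#0 dst[0x12+6] := {0x3f,0xd7,0xf1,0xa7,0x4b,0xad}
#1 dst[0x00+6] := {0x41,0x1a,0xd5,0xf5,0x8c,0x69}
#2 dst[0x01+5] := {0xc9,0x36,0x00,0xb4,0x8a}
#3 dst[0x02+2] := {0x4b,0xad}
#4 dst[0x19+4] := {0x8a,0x3f,0xd7,0xf1}
#5 dst[0x05+3] := {0x3f,0xd7,0xf1}
query mem[0x17]=0xad, mem[0x1a]=0x3f, mem[0x1f]=0xf5, mem[0x05]=0x3f

MEM[0x17,0x1a,0x1f,0x05] = ad 3f f5 3f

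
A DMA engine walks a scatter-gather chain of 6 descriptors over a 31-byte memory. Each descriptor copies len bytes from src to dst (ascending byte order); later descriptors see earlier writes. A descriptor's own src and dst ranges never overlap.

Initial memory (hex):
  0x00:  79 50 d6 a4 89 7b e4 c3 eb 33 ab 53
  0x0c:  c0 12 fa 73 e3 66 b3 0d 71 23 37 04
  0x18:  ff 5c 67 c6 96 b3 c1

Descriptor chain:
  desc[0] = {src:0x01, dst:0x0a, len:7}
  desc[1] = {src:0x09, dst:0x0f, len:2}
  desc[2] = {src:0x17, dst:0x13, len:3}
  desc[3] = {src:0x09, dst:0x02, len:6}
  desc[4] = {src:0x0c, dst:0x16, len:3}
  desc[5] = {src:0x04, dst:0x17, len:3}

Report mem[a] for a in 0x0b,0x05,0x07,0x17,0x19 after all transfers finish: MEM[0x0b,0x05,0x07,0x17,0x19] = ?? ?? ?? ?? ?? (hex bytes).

MEM[0x0b,0x05,0x07,0x17,0x19] = d6 a4 7b d6 89

D0: mem[0x0a..0x10] <- [50 d6 a4 89 7b e4 c3]
D1: mem[0x0f..0x10] <- [33 50]
D2: mem[0x13..0x15] <- [04 ff 5c]
D3: mem[0x02..0x07] <- [33 50 d6 a4 89 7b]
D4: mem[0x16..0x18] <- [a4 89 7b]
D5: mem[0x17..0x19] <- [d6 a4 89]
query mem[0x0b]=0xd6, mem[0x05]=0xa4, mem[0x07]=0x7b, mem[0x17]=0xd6, mem[0x19]=0x89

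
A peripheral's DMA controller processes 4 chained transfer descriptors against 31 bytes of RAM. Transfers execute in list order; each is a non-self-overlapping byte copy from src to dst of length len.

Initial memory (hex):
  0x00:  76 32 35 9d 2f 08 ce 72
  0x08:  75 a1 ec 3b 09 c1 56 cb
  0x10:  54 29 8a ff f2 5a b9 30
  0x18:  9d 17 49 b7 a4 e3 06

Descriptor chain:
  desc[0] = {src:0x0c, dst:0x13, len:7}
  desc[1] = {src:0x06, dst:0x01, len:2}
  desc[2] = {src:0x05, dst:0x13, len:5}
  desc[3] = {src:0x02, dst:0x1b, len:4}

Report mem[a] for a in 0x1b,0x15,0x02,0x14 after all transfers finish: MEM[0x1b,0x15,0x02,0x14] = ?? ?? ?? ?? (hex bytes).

#0 dst[0x13+7] := {0x09,0xc1,0x56,0xcb,0x54,0x29,0x8a}
#1 dst[0x01+2] := {0xce,0x72}
#2 dst[0x13+5] := {0x08,0xce,0x72,0x75,0xa1}
#3 dst[0x1b+4] := {0x72,0x9d,0x2f,0x08}
query mem[0x1b]=0x72, mem[0x15]=0x72, mem[0x02]=0x72, mem[0x14]=0xce

MEM[0x1b,0x15,0x02,0x14] = 72 72 72 ce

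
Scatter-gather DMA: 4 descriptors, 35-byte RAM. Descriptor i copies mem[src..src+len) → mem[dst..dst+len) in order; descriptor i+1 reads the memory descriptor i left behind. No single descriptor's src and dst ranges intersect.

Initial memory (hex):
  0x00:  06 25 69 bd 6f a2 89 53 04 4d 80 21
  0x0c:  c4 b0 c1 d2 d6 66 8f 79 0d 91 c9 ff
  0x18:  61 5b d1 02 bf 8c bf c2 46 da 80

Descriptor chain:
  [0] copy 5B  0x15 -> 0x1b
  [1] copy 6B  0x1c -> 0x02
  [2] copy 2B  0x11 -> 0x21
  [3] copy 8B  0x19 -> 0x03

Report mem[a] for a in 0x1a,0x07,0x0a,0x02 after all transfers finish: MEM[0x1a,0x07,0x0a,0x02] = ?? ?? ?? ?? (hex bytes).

#0 dst[0x1b+5] := {0x91,0xc9,0xff,0x61,0x5b}
#1 dst[0x02+6] := {0xc9,0xff,0x61,0x5b,0x46,0xda}
#2 dst[0x21+2] := {0x66,0x8f}
#3 dst[0x03+8] := {0x5b,0xd1,0x91,0xc9,0xff,0x61,0x5b,0x46}
query mem[0x1a]=0xd1, mem[0x07]=0xff, mem[0x0a]=0x46, mem[0x02]=0xc9

MEM[0x1a,0x07,0x0a,0x02] = d1 ff 46 c9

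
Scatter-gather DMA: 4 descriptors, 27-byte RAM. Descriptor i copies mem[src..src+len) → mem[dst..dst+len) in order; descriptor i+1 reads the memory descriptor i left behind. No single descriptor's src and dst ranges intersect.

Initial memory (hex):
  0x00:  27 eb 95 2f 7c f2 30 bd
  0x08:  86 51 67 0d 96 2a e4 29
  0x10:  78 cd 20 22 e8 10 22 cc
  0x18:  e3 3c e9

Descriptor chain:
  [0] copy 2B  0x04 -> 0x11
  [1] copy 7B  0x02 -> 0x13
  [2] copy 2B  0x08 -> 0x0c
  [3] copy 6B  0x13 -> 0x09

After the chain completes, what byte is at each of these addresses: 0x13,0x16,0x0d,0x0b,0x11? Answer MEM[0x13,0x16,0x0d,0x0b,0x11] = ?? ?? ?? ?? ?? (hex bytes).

MEM[0x13,0x16,0x0d,0x0b,0x11] = 95 f2 30 7c 7c

#0 dst[0x11+2] := {0x7c,0xf2}
#1 dst[0x13+7] := {0x95,0x2f,0x7c,0xf2,0x30,0xbd,0x86}
#2 dst[0x0c+2] := {0x86,0x51}
#3 dst[0x09+6] := {0x95,0x2f,0x7c,0xf2,0x30,0xbd}
query mem[0x13]=0x95, mem[0x16]=0xf2, mem[0x0d]=0x30, mem[0x0b]=0x7c, mem[0x11]=0x7c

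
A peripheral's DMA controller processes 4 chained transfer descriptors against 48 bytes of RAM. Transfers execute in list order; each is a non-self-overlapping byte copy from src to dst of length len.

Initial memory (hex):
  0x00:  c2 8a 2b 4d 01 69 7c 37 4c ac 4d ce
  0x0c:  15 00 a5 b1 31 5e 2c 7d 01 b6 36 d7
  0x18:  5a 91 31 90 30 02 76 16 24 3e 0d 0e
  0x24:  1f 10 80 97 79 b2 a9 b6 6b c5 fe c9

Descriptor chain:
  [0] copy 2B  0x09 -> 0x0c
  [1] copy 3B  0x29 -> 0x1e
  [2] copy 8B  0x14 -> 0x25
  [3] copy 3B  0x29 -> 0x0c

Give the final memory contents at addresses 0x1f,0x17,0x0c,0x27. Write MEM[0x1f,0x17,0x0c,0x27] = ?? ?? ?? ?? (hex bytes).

  after D0: wrote 2B at 0x0c = ac4d
  after D1: wrote 3B at 0x1e = b2a9b6
  after D2: wrote 8B at 0x25 = 01b636d75a913190
  after D3: wrote 3B at 0x0c = 5a9131
query mem[0x1f]=0xa9, mem[0x17]=0xd7, mem[0x0c]=0x5a, mem[0x27]=0x36

MEM[0x1f,0x17,0x0c,0x27] = a9 d7 5a 36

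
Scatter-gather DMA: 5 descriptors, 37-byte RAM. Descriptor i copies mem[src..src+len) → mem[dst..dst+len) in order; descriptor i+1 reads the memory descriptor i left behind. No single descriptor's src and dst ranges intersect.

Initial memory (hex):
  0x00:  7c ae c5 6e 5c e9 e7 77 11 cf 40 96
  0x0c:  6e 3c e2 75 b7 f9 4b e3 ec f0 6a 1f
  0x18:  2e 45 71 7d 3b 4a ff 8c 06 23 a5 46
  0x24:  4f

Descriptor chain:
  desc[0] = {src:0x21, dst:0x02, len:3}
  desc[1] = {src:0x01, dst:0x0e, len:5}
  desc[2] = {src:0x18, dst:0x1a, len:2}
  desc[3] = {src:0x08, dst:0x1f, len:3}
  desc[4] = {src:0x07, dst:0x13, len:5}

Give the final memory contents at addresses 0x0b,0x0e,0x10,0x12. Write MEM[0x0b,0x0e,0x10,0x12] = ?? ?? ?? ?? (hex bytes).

MEM[0x0b,0x0e,0x10,0x12] = 96 ae a5 e9

[0] 0x21->0x02 len=3 : 23 a5 46
[1] 0x01->0x0e len=5 : ae 23 a5 46 e9
[2] 0x18->0x1a len=2 : 2e 45
[3] 0x08->0x1f len=3 : 11 cf 40
[4] 0x07->0x13 len=5 : 77 11 cf 40 96
query mem[0x0b]=0x96, mem[0x0e]=0xae, mem[0x10]=0xa5, mem[0x12]=0xe9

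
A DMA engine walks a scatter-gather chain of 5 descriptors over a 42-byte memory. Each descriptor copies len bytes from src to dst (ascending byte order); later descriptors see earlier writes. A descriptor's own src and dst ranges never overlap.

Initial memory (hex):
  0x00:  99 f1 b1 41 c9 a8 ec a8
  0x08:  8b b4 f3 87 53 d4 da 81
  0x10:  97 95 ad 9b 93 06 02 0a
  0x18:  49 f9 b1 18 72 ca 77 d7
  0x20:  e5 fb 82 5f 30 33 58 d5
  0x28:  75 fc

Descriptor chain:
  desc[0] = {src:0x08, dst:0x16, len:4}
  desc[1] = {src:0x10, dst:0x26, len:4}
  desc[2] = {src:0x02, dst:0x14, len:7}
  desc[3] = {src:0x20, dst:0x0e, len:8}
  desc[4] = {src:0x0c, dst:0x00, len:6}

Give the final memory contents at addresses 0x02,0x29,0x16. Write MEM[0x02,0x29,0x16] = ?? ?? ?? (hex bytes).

D0: mem[0x16..0x19] <- [8b b4 f3 87]
D1: mem[0x26..0x29] <- [97 95 ad 9b]
D2: mem[0x14..0x1a] <- [b1 41 c9 a8 ec a8 8b]
D3: mem[0x0e..0x15] <- [e5 fb 82 5f 30 33 97 95]
D4: mem[0x00..0x05] <- [53 d4 e5 fb 82 5f]
query mem[0x02]=0xe5, mem[0x29]=0x9b, mem[0x16]=0xc9

MEM[0x02,0x29,0x16] = e5 9b c9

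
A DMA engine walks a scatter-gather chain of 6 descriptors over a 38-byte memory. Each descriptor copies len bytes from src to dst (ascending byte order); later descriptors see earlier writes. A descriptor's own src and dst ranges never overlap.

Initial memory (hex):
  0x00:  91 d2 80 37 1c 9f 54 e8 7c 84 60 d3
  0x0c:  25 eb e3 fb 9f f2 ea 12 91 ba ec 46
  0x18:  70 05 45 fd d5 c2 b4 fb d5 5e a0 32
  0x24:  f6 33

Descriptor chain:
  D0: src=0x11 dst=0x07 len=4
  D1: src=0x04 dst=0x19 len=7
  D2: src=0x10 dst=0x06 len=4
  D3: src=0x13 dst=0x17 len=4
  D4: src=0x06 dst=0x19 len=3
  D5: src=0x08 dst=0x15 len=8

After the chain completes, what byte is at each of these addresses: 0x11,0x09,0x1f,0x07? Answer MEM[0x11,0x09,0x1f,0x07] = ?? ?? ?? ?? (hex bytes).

MEM[0x11,0x09,0x1f,0x07] = f2 12 91 f2

[0] 0x11->0x07 len=4 : f2 ea 12 91
[1] 0x04->0x19 len=7 : 1c 9f 54 f2 ea 12 91
[2] 0x10->0x06 len=4 : 9f f2 ea 12
[3] 0x13->0x17 len=4 : 12 91 ba ec
[4] 0x06->0x19 len=3 : 9f f2 ea
[5] 0x08->0x15 len=8 : ea 12 91 d3 25 eb e3 fb
query mem[0x11]=0xf2, mem[0x09]=0x12, mem[0x1f]=0x91, mem[0x07]=0xf2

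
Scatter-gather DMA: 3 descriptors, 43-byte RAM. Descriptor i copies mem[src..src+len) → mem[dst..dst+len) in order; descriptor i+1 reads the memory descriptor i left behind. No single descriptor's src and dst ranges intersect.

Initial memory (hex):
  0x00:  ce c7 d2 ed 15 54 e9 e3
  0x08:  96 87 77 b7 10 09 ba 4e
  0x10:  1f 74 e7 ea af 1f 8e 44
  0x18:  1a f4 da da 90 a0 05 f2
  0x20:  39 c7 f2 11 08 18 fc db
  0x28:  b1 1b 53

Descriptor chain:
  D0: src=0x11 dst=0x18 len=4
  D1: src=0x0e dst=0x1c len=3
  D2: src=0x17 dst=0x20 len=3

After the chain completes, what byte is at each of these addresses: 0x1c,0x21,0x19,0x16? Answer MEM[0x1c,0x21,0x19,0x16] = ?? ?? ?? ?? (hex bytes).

MEM[0x1c,0x21,0x19,0x16] = ba 74 e7 8e

  after D0: wrote 4B at 0x18 = 74e7eaaf
  after D1: wrote 3B at 0x1c = ba4e1f
  after D2: wrote 3B at 0x20 = 4474e7
query mem[0x1c]=0xba, mem[0x21]=0x74, mem[0x19]=0xe7, mem[0x16]=0x8e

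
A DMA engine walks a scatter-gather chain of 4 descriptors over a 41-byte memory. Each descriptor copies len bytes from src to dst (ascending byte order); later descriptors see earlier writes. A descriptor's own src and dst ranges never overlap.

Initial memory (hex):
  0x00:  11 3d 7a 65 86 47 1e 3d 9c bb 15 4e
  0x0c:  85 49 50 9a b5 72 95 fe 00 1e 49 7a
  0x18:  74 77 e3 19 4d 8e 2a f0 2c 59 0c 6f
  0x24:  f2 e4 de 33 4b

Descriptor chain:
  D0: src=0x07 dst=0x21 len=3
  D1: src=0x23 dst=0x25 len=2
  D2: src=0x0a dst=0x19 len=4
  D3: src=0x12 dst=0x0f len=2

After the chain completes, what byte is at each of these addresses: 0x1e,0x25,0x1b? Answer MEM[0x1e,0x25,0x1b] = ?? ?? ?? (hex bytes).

MEM[0x1e,0x25,0x1b] = 2a bb 85

#0 dst[0x21+3] := {0x3d,0x9c,0xbb}
#1 dst[0x25+2] := {0xbb,0xf2}
#2 dst[0x19+4] := {0x15,0x4e,0x85,0x49}
#3 dst[0x0f+2] := {0x95,0xfe}
query mem[0x1e]=0x2a, mem[0x25]=0xbb, mem[0x1b]=0x85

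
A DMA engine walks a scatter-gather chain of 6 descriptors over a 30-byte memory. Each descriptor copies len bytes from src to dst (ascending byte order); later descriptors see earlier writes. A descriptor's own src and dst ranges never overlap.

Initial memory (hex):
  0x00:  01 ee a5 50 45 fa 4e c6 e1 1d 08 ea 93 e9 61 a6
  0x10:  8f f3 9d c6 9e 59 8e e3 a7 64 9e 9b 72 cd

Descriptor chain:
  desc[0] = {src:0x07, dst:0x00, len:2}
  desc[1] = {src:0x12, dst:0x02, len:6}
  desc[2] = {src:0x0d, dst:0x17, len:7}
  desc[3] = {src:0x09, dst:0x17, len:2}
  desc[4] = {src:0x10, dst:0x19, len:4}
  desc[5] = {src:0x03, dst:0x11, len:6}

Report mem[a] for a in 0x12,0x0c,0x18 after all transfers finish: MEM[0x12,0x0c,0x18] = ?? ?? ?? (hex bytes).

D0: mem[0x00..0x01] <- [c6 e1]
D1: mem[0x02..0x07] <- [9d c6 9e 59 8e e3]
D2: mem[0x17..0x1d] <- [e9 61 a6 8f f3 9d c6]
D3: mem[0x17..0x18] <- [1d 08]
D4: mem[0x19..0x1c] <- [8f f3 9d c6]
D5: mem[0x11..0x16] <- [c6 9e 59 8e e3 e1]
query mem[0x12]=0x9e, mem[0x0c]=0x93, mem[0x18]=0x08

MEM[0x12,0x0c,0x18] = 9e 93 08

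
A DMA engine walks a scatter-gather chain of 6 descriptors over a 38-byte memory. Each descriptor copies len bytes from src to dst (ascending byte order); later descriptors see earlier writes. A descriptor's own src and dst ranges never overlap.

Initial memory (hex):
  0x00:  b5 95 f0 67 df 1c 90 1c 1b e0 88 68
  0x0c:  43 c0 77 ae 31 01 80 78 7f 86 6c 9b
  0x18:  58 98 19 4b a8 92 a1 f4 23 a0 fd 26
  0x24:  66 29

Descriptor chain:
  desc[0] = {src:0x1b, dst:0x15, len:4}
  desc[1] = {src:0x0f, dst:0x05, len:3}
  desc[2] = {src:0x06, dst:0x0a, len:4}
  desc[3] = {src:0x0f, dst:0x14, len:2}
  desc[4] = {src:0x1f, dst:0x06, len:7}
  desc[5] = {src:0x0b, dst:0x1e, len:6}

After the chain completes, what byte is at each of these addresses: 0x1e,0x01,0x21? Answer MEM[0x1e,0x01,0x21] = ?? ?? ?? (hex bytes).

D0: mem[0x15..0x18] <- [4b a8 92 a1]
D1: mem[0x05..0x07] <- [ae 31 01]
D2: mem[0x0a..0x0d] <- [31 01 1b e0]
D3: mem[0x14..0x15] <- [ae 31]
D4: mem[0x06..0x0c] <- [f4 23 a0 fd 26 66 29]
D5: mem[0x1e..0x23] <- [66 29 e0 77 ae 31]
query mem[0x1e]=0x66, mem[0x01]=0x95, mem[0x21]=0x77

MEM[0x1e,0x01,0x21] = 66 95 77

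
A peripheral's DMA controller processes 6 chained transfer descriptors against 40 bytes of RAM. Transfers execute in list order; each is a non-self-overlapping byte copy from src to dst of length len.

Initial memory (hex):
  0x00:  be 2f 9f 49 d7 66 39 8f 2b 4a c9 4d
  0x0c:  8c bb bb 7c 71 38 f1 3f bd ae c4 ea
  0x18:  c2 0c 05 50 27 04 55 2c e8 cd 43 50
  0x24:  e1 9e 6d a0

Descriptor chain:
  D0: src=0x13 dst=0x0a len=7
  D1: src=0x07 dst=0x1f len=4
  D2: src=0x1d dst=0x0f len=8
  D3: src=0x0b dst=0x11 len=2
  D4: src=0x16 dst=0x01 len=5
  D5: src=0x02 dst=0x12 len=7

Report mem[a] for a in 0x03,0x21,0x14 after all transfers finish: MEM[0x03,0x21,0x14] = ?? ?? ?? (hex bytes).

#0 dst[0x0a+7] := {0x3f,0xbd,0xae,0xc4,0xea,0xc2,0x0c}
#1 dst[0x1f+4] := {0x8f,0x2b,0x4a,0x3f}
#2 dst[0x0f+8] := {0x04,0x55,0x8f,0x2b,0x4a,0x3f,0x50,0xe1}
#3 dst[0x11+2] := {0xbd,0xae}
#4 dst[0x01+5] := {0xe1,0xea,0xc2,0x0c,0x05}
#5 dst[0x12+7] := {0xea,0xc2,0x0c,0x05,0x39,0x8f,0x2b}
query mem[0x03]=0xc2, mem[0x21]=0x4a, mem[0x14]=0x0c

MEM[0x03,0x21,0x14] = c2 4a 0c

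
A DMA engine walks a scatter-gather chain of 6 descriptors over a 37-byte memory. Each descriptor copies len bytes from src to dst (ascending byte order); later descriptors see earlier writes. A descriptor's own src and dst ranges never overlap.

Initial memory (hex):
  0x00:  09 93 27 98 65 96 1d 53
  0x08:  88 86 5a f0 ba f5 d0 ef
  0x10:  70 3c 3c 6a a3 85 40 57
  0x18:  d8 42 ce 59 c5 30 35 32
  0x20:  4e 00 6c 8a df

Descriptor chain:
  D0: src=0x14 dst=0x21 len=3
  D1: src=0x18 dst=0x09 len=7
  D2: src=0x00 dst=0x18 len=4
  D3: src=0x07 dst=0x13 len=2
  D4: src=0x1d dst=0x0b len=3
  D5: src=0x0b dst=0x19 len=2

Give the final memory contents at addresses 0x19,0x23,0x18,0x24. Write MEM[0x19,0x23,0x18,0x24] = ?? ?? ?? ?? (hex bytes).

MEM[0x19,0x23,0x18,0x24] = 30 40 09 df

  after D0: wrote 3B at 0x21 = a38540
  after D1: wrote 7B at 0x09 = d842ce59c53035
  after D2: wrote 4B at 0x18 = 09932798
  after D3: wrote 2B at 0x13 = 5388
  after D4: wrote 3B at 0x0b = 303532
  after D5: wrote 2B at 0x19 = 3035
query mem[0x19]=0x30, mem[0x23]=0x40, mem[0x18]=0x09, mem[0x24]=0xdf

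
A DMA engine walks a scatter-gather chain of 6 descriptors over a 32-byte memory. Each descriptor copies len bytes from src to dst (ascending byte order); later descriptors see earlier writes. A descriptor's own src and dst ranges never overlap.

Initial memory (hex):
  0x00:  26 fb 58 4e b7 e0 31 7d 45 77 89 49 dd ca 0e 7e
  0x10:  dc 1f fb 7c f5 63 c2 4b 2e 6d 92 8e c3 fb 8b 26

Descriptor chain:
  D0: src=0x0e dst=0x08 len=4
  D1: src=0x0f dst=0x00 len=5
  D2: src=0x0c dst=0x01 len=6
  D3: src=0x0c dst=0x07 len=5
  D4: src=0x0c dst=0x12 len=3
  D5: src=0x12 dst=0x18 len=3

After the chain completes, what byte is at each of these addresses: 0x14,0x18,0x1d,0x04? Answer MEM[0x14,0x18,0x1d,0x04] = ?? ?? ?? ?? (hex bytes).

MEM[0x14,0x18,0x1d,0x04] = 0e dd fb 7e

#0 dst[0x08+4] := {0x0e,0x7e,0xdc,0x1f}
#1 dst[0x00+5] := {0x7e,0xdc,0x1f,0xfb,0x7c}
#2 dst[0x01+6] := {0xdd,0xca,0x0e,0x7e,0xdc,0x1f}
#3 dst[0x07+5] := {0xdd,0xca,0x0e,0x7e,0xdc}
#4 dst[0x12+3] := {0xdd,0xca,0x0e}
#5 dst[0x18+3] := {0xdd,0xca,0x0e}
query mem[0x14]=0x0e, mem[0x18]=0xdd, mem[0x1d]=0xfb, mem[0x04]=0x7e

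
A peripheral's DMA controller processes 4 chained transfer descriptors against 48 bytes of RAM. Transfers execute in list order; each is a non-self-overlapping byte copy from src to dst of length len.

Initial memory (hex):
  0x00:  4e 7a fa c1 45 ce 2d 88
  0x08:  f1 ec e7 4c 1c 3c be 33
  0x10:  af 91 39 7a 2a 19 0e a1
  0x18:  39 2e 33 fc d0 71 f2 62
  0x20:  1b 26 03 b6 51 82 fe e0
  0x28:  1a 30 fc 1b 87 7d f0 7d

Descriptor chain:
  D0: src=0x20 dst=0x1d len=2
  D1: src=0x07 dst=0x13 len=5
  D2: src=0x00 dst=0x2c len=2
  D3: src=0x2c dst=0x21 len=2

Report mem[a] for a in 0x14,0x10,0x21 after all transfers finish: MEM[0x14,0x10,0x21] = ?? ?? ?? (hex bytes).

MEM[0x14,0x10,0x21] = f1 af 4e

[0] 0x20->0x1d len=2 : 1b 26
[1] 0x07->0x13 len=5 : 88 f1 ec e7 4c
[2] 0x00->0x2c len=2 : 4e 7a
[3] 0x2c->0x21 len=2 : 4e 7a
query mem[0x14]=0xf1, mem[0x10]=0xaf, mem[0x21]=0x4e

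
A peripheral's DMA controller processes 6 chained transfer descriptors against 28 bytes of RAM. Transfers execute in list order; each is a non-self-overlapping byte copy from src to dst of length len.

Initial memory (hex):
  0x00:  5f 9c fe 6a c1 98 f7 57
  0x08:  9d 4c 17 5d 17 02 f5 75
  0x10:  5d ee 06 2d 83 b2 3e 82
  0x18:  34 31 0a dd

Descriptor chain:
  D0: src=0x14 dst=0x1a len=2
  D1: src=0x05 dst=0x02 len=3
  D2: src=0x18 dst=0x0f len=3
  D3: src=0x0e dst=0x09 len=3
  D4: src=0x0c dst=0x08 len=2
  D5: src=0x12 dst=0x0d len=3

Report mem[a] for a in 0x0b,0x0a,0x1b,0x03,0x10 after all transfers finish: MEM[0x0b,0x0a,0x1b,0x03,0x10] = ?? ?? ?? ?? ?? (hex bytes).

MEM[0x0b,0x0a,0x1b,0x03,0x10] = 31 34 b2 f7 31

#0 dst[0x1a+2] := {0x83,0xb2}
#1 dst[0x02+3] := {0x98,0xf7,0x57}
#2 dst[0x0f+3] := {0x34,0x31,0x83}
#3 dst[0x09+3] := {0xf5,0x34,0x31}
#4 dst[0x08+2] := {0x17,0x02}
#5 dst[0x0d+3] := {0x06,0x2d,0x83}
query mem[0x0b]=0x31, mem[0x0a]=0x34, mem[0x1b]=0xb2, mem[0x03]=0xf7, mem[0x10]=0x31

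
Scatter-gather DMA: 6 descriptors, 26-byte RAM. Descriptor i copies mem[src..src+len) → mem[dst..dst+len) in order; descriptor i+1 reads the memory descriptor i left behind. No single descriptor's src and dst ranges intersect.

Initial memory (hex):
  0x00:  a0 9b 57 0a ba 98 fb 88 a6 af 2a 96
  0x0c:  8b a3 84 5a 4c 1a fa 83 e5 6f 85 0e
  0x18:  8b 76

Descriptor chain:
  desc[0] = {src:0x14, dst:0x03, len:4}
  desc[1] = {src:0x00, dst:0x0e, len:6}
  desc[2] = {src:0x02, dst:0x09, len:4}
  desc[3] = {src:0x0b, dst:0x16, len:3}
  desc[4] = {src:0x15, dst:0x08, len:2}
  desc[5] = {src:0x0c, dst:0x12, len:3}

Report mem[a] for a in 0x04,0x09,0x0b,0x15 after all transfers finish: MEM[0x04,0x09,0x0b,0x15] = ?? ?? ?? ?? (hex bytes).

  after D0: wrote 4B at 0x03 = e56f850e
  after D1: wrote 6B at 0x0e = a09b57e56f85
  after D2: wrote 4B at 0x09 = 57e56f85
  after D3: wrote 3B at 0x16 = 6f85a3
  after D4: wrote 2B at 0x08 = 6f6f
  after D5: wrote 3B at 0x12 = 85a3a0
query mem[0x04]=0x6f, mem[0x09]=0x6f, mem[0x0b]=0x6f, mem[0x15]=0x6f

MEM[0x04,0x09,0x0b,0x15] = 6f 6f 6f 6f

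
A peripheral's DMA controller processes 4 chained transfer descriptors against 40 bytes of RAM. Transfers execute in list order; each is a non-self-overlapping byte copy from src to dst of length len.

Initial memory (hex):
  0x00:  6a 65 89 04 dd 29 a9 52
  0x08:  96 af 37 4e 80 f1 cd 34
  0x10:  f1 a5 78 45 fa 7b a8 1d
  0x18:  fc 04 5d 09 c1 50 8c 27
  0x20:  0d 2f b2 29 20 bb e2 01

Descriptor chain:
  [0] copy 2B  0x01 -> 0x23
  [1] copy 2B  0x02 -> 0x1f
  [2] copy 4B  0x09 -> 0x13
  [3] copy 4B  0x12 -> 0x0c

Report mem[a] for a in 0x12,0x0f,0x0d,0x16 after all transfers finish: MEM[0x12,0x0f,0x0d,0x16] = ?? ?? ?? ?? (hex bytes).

D0: mem[0x23..0x24] <- [65 89]
D1: mem[0x1f..0x20] <- [89 04]
D2: mem[0x13..0x16] <- [af 37 4e 80]
D3: mem[0x0c..0x0f] <- [78 af 37 4e]
query mem[0x12]=0x78, mem[0x0f]=0x4e, mem[0x0d]=0xaf, mem[0x16]=0x80

MEM[0x12,0x0f,0x0d,0x16] = 78 4e af 80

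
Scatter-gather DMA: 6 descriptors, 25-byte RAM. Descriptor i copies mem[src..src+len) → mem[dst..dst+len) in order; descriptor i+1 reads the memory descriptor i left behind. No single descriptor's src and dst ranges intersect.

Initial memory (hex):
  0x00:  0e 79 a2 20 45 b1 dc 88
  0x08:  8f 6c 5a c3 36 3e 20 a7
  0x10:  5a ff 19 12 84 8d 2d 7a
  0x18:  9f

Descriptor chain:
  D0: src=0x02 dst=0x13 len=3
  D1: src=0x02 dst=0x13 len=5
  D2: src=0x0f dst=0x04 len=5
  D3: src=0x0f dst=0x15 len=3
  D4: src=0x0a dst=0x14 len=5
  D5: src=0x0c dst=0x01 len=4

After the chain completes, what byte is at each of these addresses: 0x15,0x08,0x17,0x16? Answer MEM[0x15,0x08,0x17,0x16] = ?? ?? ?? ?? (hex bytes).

MEM[0x15,0x08,0x17,0x16] = c3 a2 3e 36

[0] 0x02->0x13 len=3 : a2 20 45
[1] 0x02->0x13 len=5 : a2 20 45 b1 dc
[2] 0x0f->0x04 len=5 : a7 5a ff 19 a2
[3] 0x0f->0x15 len=3 : a7 5a ff
[4] 0x0a->0x14 len=5 : 5a c3 36 3e 20
[5] 0x0c->0x01 len=4 : 36 3e 20 a7
query mem[0x15]=0xc3, mem[0x08]=0xa2, mem[0x17]=0x3e, mem[0x16]=0x36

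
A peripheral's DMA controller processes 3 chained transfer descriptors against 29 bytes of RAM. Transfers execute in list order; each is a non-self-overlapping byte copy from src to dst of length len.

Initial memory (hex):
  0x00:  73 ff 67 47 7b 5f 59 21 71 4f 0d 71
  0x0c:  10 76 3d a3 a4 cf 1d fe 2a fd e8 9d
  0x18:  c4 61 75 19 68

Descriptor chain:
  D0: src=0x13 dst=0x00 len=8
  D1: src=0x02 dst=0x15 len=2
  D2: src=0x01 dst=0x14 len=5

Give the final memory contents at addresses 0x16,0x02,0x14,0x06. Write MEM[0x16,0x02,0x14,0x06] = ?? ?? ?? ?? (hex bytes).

MEM[0x16,0x02,0x14,0x06] = e8 fd 2a 61

[0] 0x13->0x00 len=8 : fe 2a fd e8 9d c4 61 75
[1] 0x02->0x15 len=2 : fd e8
[2] 0x01->0x14 len=5 : 2a fd e8 9d c4
query mem[0x16]=0xe8, mem[0x02]=0xfd, mem[0x14]=0x2a, mem[0x06]=0x61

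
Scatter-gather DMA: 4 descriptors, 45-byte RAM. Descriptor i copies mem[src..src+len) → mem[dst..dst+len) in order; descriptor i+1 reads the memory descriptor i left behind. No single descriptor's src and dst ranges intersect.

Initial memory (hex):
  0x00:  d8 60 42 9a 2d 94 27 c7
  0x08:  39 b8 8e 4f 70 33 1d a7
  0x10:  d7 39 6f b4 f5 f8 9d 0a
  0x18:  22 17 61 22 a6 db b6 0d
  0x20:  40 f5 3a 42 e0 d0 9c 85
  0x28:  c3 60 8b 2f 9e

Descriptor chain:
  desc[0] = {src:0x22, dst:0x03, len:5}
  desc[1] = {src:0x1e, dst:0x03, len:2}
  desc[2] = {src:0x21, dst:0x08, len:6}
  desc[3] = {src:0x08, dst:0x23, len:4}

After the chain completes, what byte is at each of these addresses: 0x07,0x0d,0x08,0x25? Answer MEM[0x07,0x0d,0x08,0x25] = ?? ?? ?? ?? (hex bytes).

MEM[0x07,0x0d,0x08,0x25] = 9c 9c f5 42

D0: mem[0x03..0x07] <- [3a 42 e0 d0 9c]
D1: mem[0x03..0x04] <- [b6 0d]
D2: mem[0x08..0x0d] <- [f5 3a 42 e0 d0 9c]
D3: mem[0x23..0x26] <- [f5 3a 42 e0]
query mem[0x07]=0x9c, mem[0x0d]=0x9c, mem[0x08]=0xf5, mem[0x25]=0x42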